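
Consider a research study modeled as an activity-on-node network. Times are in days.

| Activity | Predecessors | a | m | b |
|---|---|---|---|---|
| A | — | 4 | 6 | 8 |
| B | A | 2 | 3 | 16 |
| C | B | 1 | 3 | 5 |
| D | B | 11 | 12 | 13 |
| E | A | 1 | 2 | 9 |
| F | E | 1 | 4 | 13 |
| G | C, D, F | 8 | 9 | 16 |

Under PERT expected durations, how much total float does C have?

te_A = (4 + 4·6 + 8)/6 = 36/6 = 6
te_B = (2 + 4·3 + 16)/6 = 30/6 = 5
te_C = (1 + 4·3 + 5)/6 = 18/6 = 3
te_D = (11 + 4·12 + 13)/6 = 72/6 = 12
te_E = (1 + 4·2 + 9)/6 = 18/6 = 3
te_F = (1 + 4·4 + 13)/6 = 30/6 = 5
te_G = (8 + 4·9 + 16)/6 = 60/6 = 10

Forward pass:
ES_A = 0; EF_A = 6
ES_B = 6; EF_B = 6+5 = 11
ES_C = 11; EF_C = 11+3 = 14
ES_D = 11; EF_D = 11+12 = 23
ES_E = 6; EF_E = 6+3 = 9
ES_F = 9; EF_F = 9+5 = 14
ES_G = max(EF_C=14, EF_D=23, EF_F=14) = 23; EF_G = 23+10 = 33
Expected project duration μ = 33 days. Critical path: A → B → D → G.

Backward pass:
LF_G = 33; LS_G = 33−10 = 23
LF_F = LS_G = 23; LS_F = 23−5 = 18
LF_E = LS_F = 18; LS_E = 18−3 = 15
LF_D = LS_G = 23; LS_D = 23−12 = 11
LF_C = LS_G = 23; LS_C = 23−3 = 20
LF_B = min(LS_C=20, LS_D=11) = 11; LS_B = 11−5 = 6
LF_A = min(LS_B=6, LS_E=15) = 6; LS_A = 6−6 = 0
Slack_C = LS_C − ES_C = 20 − 11 = 9

9 days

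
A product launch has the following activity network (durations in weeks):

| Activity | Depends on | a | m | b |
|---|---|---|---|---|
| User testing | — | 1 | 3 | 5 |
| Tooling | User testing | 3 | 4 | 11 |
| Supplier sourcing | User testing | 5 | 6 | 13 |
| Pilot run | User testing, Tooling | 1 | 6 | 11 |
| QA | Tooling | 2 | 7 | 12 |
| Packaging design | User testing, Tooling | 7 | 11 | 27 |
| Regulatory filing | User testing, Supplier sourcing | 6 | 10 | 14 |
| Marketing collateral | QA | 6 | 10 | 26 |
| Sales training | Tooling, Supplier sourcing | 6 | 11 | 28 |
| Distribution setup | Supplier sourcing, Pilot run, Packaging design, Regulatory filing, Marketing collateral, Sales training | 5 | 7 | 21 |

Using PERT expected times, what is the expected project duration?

36 weeks

te_User testing = (1 + 4·3 + 5)/6 = 18/6 = 3
te_Tooling = (3 + 4·4 + 11)/6 = 30/6 = 5
te_Supplier sourcing = (5 + 4·6 + 13)/6 = 42/6 = 7
te_Pilot run = (1 + 4·6 + 11)/6 = 36/6 = 6
te_QA = (2 + 4·7 + 12)/6 = 42/6 = 7
te_Packaging design = (7 + 4·11 + 27)/6 = 78/6 = 13
te_Regulatory filing = (6 + 4·10 + 14)/6 = 60/6 = 10
te_Marketing collateral = (6 + 4·10 + 26)/6 = 72/6 = 12
te_Sales training = (6 + 4·11 + 28)/6 = 78/6 = 13
te_Distribution setup = (5 + 4·7 + 21)/6 = 54/6 = 9

Forward pass:
ES_User testing = 0; EF_User testing = 3
ES_Tooling = 3; EF_Tooling = 3+5 = 8
ES_Supplier sourcing = 3; EF_Supplier sourcing = 3+7 = 10
ES_Pilot run = max(EF_User testing=3, EF_Tooling=8) = 8; EF_Pilot run = 8+6 = 14
ES_QA = 8; EF_QA = 8+7 = 15
ES_Packaging design = max(EF_User testing=3, EF_Tooling=8) = 8; EF_Packaging design = 8+13 = 21
ES_Regulatory filing = max(EF_User testing=3, EF_Supplier sourcing=10) = 10; EF_Regulatory filing = 10+10 = 20
ES_Marketing collateral = 15; EF_Marketing collateral = 15+12 = 27
ES_Sales training = max(EF_Tooling=8, EF_Supplier sourcing=10) = 10; EF_Sales training = 10+13 = 23
ES_Distribution setup = max(EF_Supplier sourcing=10, EF_Pilot run=14, EF_Packaging design=21, EF_Regulatory filing=20, EF_Marketing collateral=27, EF_Sales training=23) = 27; EF_Distribution setup = 27+9 = 36
Expected project duration μ = 36 weeks. Critical path: User testing → Tooling → QA → Marketing collateral → Distribution setup.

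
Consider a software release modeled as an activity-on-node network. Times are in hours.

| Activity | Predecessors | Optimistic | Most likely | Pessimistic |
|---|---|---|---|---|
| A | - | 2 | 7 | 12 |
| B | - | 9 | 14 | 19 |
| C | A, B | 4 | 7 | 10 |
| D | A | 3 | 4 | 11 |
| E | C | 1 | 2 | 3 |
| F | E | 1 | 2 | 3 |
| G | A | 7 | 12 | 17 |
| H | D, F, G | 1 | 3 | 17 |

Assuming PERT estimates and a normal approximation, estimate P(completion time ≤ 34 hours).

0.885

te_A = (2 + 4·7 + 12)/6 = 42/6 = 7; σ²_A = ((12−2)/6)² = 2.778
te_B = (9 + 4·14 + 19)/6 = 84/6 = 14; σ²_B = ((19−9)/6)² = 2.778
te_C = (4 + 4·7 + 10)/6 = 42/6 = 7; σ²_C = ((10−4)/6)² = 1.000
te_D = (3 + 4·4 + 11)/6 = 30/6 = 5; σ²_D = ((11−3)/6)² = 1.778
te_E = (1 + 4·2 + 3)/6 = 12/6 = 2; σ²_E = ((3−1)/6)² = 0.111
te_F = (1 + 4·2 + 3)/6 = 12/6 = 2; σ²_F = ((3−1)/6)² = 0.111
te_G = (7 + 4·12 + 17)/6 = 72/6 = 12; σ²_G = ((17−7)/6)² = 2.778
te_H = (1 + 4·3 + 17)/6 = 30/6 = 5; σ²_H = ((17−1)/6)² = 7.111

Forward pass:
ES_A = 0; EF_A = 7
ES_B = 0; EF_B = 14
ES_C = max(EF_A=7, EF_B=14) = 14; EF_C = 14+7 = 21
ES_D = 7; EF_D = 7+5 = 12
ES_E = 21; EF_E = 21+2 = 23
ES_F = 23; EF_F = 23+2 = 25
ES_G = 7; EF_G = 7+12 = 19
ES_H = max(EF_D=12, EF_F=25, EF_G=19) = 25; EF_H = 25+5 = 30
Expected project duration μ = 30 hours. Critical path: B → C → E → F → H.

Variance along critical path = 2.778 + 1.000 + 0.111 + 0.111 + 7.111 = 11.111; σ = √11.111 = 3.333 hours.
Z = (34 − 30) / 3.333 = 1.200
P(T ≤ 34) = Φ(1.200) ≈ 0.885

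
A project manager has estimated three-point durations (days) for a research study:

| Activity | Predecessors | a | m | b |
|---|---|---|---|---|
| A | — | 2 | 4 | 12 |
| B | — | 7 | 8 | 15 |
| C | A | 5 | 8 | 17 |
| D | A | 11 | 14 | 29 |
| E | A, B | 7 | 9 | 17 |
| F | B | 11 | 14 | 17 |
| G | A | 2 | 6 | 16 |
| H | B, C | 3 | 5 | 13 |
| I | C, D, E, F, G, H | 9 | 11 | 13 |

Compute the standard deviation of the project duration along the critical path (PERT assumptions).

1.80 days

te_A = (2 + 4·4 + 12)/6 = 30/6 = 5; σ²_A = ((12−2)/6)² = 2.778
te_B = (7 + 4·8 + 15)/6 = 54/6 = 9; σ²_B = ((15−7)/6)² = 1.778
te_C = (5 + 4·8 + 17)/6 = 54/6 = 9; σ²_C = ((17−5)/6)² = 4.000
te_D = (11 + 4·14 + 29)/6 = 96/6 = 16; σ²_D = ((29−11)/6)² = 9.000
te_E = (7 + 4·9 + 17)/6 = 60/6 = 10; σ²_E = ((17−7)/6)² = 2.778
te_F = (11 + 4·14 + 17)/6 = 84/6 = 14; σ²_F = ((17−11)/6)² = 1.000
te_G = (2 + 4·6 + 16)/6 = 42/6 = 7; σ²_G = ((16−2)/6)² = 5.444
te_H = (3 + 4·5 + 13)/6 = 36/6 = 6; σ²_H = ((13−3)/6)² = 2.778
te_I = (9 + 4·11 + 13)/6 = 66/6 = 11; σ²_I = ((13−9)/6)² = 0.444

Forward pass:
ES_A = 0; EF_A = 5
ES_B = 0; EF_B = 9
ES_C = 5; EF_C = 5+9 = 14
ES_D = 5; EF_D = 5+16 = 21
ES_E = max(EF_A=5, EF_B=9) = 9; EF_E = 9+10 = 19
ES_F = 9; EF_F = 9+14 = 23
ES_G = 5; EF_G = 5+7 = 12
ES_H = max(EF_B=9, EF_C=14) = 14; EF_H = 14+6 = 20
ES_I = max(EF_C=14, EF_D=21, EF_E=19, EF_F=23, EF_G=12, EF_H=20) = 23; EF_I = 23+11 = 34
Expected project duration μ = 34 days. Critical path: B → F → I.

Variance along critical path = 1.778 + 1.000 + 0.444 = 3.222
σ = √3.222 = 1.795 days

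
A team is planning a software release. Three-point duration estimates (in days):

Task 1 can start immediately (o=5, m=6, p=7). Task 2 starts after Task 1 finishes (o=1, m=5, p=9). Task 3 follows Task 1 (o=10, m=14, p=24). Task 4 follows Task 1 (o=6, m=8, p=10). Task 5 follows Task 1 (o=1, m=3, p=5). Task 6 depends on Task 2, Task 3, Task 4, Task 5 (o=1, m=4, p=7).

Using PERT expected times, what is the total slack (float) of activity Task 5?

12 days

te_Task 1 = (5 + 4·6 + 7)/6 = 36/6 = 6
te_Task 2 = (1 + 4·5 + 9)/6 = 30/6 = 5
te_Task 3 = (10 + 4·14 + 24)/6 = 90/6 = 15
te_Task 4 = (6 + 4·8 + 10)/6 = 48/6 = 8
te_Task 5 = (1 + 4·3 + 5)/6 = 18/6 = 3
te_Task 6 = (1 + 4·4 + 7)/6 = 24/6 = 4

Forward pass:
ES_Task 1 = 0; EF_Task 1 = 6
ES_Task 2 = 6; EF_Task 2 = 6+5 = 11
ES_Task 3 = 6; EF_Task 3 = 6+15 = 21
ES_Task 4 = 6; EF_Task 4 = 6+8 = 14
ES_Task 5 = 6; EF_Task 5 = 6+3 = 9
ES_Task 6 = max(EF_Task 2=11, EF_Task 3=21, EF_Task 4=14, EF_Task 5=9) = 21; EF_Task 6 = 21+4 = 25
Expected project duration μ = 25 days. Critical path: Task 1 → Task 3 → Task 6.

Backward pass:
LF_Task 6 = 25; LS_Task 6 = 25−4 = 21
LF_Task 5 = LS_Task 6 = 21; LS_Task 5 = 21−3 = 18
LF_Task 4 = LS_Task 6 = 21; LS_Task 4 = 21−8 = 13
LF_Task 3 = LS_Task 6 = 21; LS_Task 3 = 21−15 = 6
LF_Task 2 = LS_Task 6 = 21; LS_Task 2 = 21−5 = 16
LF_Task 1 = min(LS_Task 2=16, LS_Task 3=6, LS_Task 4=13, LS_Task 5=18) = 6; LS_Task 1 = 6−6 = 0
Slack_Task 5 = LS_Task 5 − ES_Task 5 = 18 − 6 = 12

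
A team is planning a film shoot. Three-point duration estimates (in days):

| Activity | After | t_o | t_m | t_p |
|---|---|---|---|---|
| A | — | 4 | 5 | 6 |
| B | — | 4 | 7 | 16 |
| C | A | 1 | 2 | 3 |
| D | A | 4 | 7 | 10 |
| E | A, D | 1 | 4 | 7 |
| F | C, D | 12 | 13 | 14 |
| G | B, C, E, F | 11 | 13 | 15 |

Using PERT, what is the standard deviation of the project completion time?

1.29 days

te_A = (4 + 4·5 + 6)/6 = 30/6 = 5; σ²_A = ((6−4)/6)² = 0.111
te_B = (4 + 4·7 + 16)/6 = 48/6 = 8; σ²_B = ((16−4)/6)² = 4.000
te_C = (1 + 4·2 + 3)/6 = 12/6 = 2; σ²_C = ((3−1)/6)² = 0.111
te_D = (4 + 4·7 + 10)/6 = 42/6 = 7; σ²_D = ((10−4)/6)² = 1.000
te_E = (1 + 4·4 + 7)/6 = 24/6 = 4; σ²_E = ((7−1)/6)² = 1.000
te_F = (12 + 4·13 + 14)/6 = 78/6 = 13; σ²_F = ((14−12)/6)² = 0.111
te_G = (11 + 4·13 + 15)/6 = 78/6 = 13; σ²_G = ((15−11)/6)² = 0.444

Forward pass:
ES_A = 0; EF_A = 5
ES_B = 0; EF_B = 8
ES_C = 5; EF_C = 5+2 = 7
ES_D = 5; EF_D = 5+7 = 12
ES_E = max(EF_A=5, EF_D=12) = 12; EF_E = 12+4 = 16
ES_F = max(EF_C=7, EF_D=12) = 12; EF_F = 12+13 = 25
ES_G = max(EF_B=8, EF_C=7, EF_E=16, EF_F=25) = 25; EF_G = 25+13 = 38
Expected project duration μ = 38 days. Critical path: A → D → F → G.

Variance along critical path = 0.111 + 1.000 + 0.111 + 0.444 = 1.667
σ = √1.667 = 1.291 days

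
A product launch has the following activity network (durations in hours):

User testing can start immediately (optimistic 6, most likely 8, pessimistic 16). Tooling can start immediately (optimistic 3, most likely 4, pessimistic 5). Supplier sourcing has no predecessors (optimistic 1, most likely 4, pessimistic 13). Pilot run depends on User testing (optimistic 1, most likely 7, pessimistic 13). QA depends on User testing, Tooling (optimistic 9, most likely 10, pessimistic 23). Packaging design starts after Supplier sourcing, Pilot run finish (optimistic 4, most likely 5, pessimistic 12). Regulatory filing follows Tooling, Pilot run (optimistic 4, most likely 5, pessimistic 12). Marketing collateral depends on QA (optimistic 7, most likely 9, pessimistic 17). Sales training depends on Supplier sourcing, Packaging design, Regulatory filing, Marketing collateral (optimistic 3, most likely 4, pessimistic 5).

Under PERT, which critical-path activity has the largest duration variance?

QA

te_User testing = (6 + 4·8 + 16)/6 = 54/6 = 9; σ²_User testing = ((16−6)/6)² = 2.778
te_Tooling = (3 + 4·4 + 5)/6 = 24/6 = 4; σ²_Tooling = ((5−3)/6)² = 0.111
te_Supplier sourcing = (1 + 4·4 + 13)/6 = 30/6 = 5; σ²_Supplier sourcing = ((13−1)/6)² = 4.000
te_Pilot run = (1 + 4·7 + 13)/6 = 42/6 = 7; σ²_Pilot run = ((13−1)/6)² = 4.000
te_QA = (9 + 4·10 + 23)/6 = 72/6 = 12; σ²_QA = ((23−9)/6)² = 5.444
te_Packaging design = (4 + 4·5 + 12)/6 = 36/6 = 6; σ²_Packaging design = ((12−4)/6)² = 1.778
te_Regulatory filing = (4 + 4·5 + 12)/6 = 36/6 = 6; σ²_Regulatory filing = ((12−4)/6)² = 1.778
te_Marketing collateral = (7 + 4·9 + 17)/6 = 60/6 = 10; σ²_Marketing collateral = ((17−7)/6)² = 2.778
te_Sales training = (3 + 4·4 + 5)/6 = 24/6 = 4; σ²_Sales training = ((5−3)/6)² = 0.111

Forward pass:
ES_User testing = 0; EF_User testing = 9
ES_Tooling = 0; EF_Tooling = 4
ES_Supplier sourcing = 0; EF_Supplier sourcing = 5
ES_Pilot run = 9; EF_Pilot run = 9+7 = 16
ES_QA = max(EF_User testing=9, EF_Tooling=4) = 9; EF_QA = 9+12 = 21
ES_Packaging design = max(EF_Supplier sourcing=5, EF_Pilot run=16) = 16; EF_Packaging design = 16+6 = 22
ES_Regulatory filing = max(EF_Tooling=4, EF_Pilot run=16) = 16; EF_Regulatory filing = 16+6 = 22
ES_Marketing collateral = 21; EF_Marketing collateral = 21+10 = 31
ES_Sales training = max(EF_Supplier sourcing=5, EF_Packaging design=22, EF_Regulatory filing=22, EF_Marketing collateral=31) = 31; EF_Sales training = 31+4 = 35
Expected project duration μ = 35 hours. Critical path: User testing → QA → Marketing collateral → Sales training.

Variances on critical path: σ²_User testing=2.778, σ²_QA=5.444, σ²_Marketing collateral=2.778, σ²_Sales training=0.111.
Largest is σ²_QA = 5.444.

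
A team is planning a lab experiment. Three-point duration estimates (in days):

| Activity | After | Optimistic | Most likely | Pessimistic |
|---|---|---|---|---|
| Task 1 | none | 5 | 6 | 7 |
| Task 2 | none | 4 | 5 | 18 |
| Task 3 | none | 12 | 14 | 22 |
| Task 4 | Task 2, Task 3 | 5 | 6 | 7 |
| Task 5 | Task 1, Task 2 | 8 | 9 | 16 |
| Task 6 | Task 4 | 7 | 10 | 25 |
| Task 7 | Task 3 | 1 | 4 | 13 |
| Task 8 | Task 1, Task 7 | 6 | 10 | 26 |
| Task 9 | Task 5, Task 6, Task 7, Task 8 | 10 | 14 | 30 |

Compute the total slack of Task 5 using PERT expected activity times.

te_Task 1 = (5 + 4·6 + 7)/6 = 36/6 = 6
te_Task 2 = (4 + 4·5 + 18)/6 = 42/6 = 7
te_Task 3 = (12 + 4·14 + 22)/6 = 90/6 = 15
te_Task 4 = (5 + 4·6 + 7)/6 = 36/6 = 6
te_Task 5 = (8 + 4·9 + 16)/6 = 60/6 = 10
te_Task 6 = (7 + 4·10 + 25)/6 = 72/6 = 12
te_Task 7 = (1 + 4·4 + 13)/6 = 30/6 = 5
te_Task 8 = (6 + 4·10 + 26)/6 = 72/6 = 12
te_Task 9 = (10 + 4·14 + 30)/6 = 96/6 = 16

Forward pass:
ES_Task 1 = 0; EF_Task 1 = 6
ES_Task 2 = 0; EF_Task 2 = 7
ES_Task 3 = 0; EF_Task 3 = 15
ES_Task 4 = max(EF_Task 2=7, EF_Task 3=15) = 15; EF_Task 4 = 15+6 = 21
ES_Task 5 = max(EF_Task 1=6, EF_Task 2=7) = 7; EF_Task 5 = 7+10 = 17
ES_Task 6 = 21; EF_Task 6 = 21+12 = 33
ES_Task 7 = 15; EF_Task 7 = 15+5 = 20
ES_Task 8 = max(EF_Task 1=6, EF_Task 7=20) = 20; EF_Task 8 = 20+12 = 32
ES_Task 9 = max(EF_Task 5=17, EF_Task 6=33, EF_Task 7=20, EF_Task 8=32) = 33; EF_Task 9 = 33+16 = 49
Expected project duration μ = 49 days. Critical path: Task 3 → Task 4 → Task 6 → Task 9.

Backward pass:
LF_Task 9 = 49; LS_Task 9 = 49−16 = 33
LF_Task 8 = LS_Task 9 = 33; LS_Task 8 = 33−12 = 21
LF_Task 7 = min(LS_Task 8=21, LS_Task 9=33) = 21; LS_Task 7 = 21−5 = 16
LF_Task 6 = LS_Task 9 = 33; LS_Task 6 = 33−12 = 21
LF_Task 5 = LS_Task 9 = 33; LS_Task 5 = 33−10 = 23
LF_Task 4 = LS_Task 6 = 21; LS_Task 4 = 21−6 = 15
LF_Task 3 = min(LS_Task 4=15, LS_Task 7=16) = 15; LS_Task 3 = 15−15 = 0
LF_Task 2 = min(LS_Task 4=15, LS_Task 5=23) = 15; LS_Task 2 = 15−7 = 8
LF_Task 1 = min(LS_Task 5=23, LS_Task 8=21) = 21; LS_Task 1 = 21−6 = 15
Slack_Task 5 = LS_Task 5 − ES_Task 5 = 23 − 7 = 16

16 days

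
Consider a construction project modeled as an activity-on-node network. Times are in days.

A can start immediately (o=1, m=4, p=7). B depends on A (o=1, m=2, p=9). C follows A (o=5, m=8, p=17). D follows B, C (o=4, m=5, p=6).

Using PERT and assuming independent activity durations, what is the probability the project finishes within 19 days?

0.671

te_A = (1 + 4·4 + 7)/6 = 24/6 = 4; σ²_A = ((7−1)/6)² = 1.000
te_B = (1 + 4·2 + 9)/6 = 18/6 = 3; σ²_B = ((9−1)/6)² = 1.778
te_C = (5 + 4·8 + 17)/6 = 54/6 = 9; σ²_C = ((17−5)/6)² = 4.000
te_D = (4 + 4·5 + 6)/6 = 30/6 = 5; σ²_D = ((6−4)/6)² = 0.111

Forward pass:
ES_A = 0; EF_A = 4
ES_B = 4; EF_B = 4+3 = 7
ES_C = 4; EF_C = 4+9 = 13
ES_D = max(EF_B=7, EF_C=13) = 13; EF_D = 13+5 = 18
Expected project duration μ = 18 days. Critical path: A → C → D.

Variance along critical path = 1.000 + 4.000 + 0.111 = 5.111; σ = √5.111 = 2.261 days.
Z = (19 − 18) / 2.261 = 0.442
P(T ≤ 19) = Φ(0.442) ≈ 0.671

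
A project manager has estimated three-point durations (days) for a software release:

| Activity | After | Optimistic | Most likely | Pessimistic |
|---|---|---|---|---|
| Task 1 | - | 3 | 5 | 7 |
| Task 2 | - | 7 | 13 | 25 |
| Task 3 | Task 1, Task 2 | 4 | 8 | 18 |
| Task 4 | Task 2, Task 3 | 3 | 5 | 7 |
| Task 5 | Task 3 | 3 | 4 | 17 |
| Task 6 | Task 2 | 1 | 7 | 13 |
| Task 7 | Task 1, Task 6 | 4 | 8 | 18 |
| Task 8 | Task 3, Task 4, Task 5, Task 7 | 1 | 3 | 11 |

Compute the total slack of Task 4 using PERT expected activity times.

te_Task 1 = (3 + 4·5 + 7)/6 = 30/6 = 5
te_Task 2 = (7 + 4·13 + 25)/6 = 84/6 = 14
te_Task 3 = (4 + 4·8 + 18)/6 = 54/6 = 9
te_Task 4 = (3 + 4·5 + 7)/6 = 30/6 = 5
te_Task 5 = (3 + 4·4 + 17)/6 = 36/6 = 6
te_Task 6 = (1 + 4·7 + 13)/6 = 42/6 = 7
te_Task 7 = (4 + 4·8 + 18)/6 = 54/6 = 9
te_Task 8 = (1 + 4·3 + 11)/6 = 24/6 = 4

Forward pass:
ES_Task 1 = 0; EF_Task 1 = 5
ES_Task 2 = 0; EF_Task 2 = 14
ES_Task 3 = max(EF_Task 1=5, EF_Task 2=14) = 14; EF_Task 3 = 14+9 = 23
ES_Task 4 = max(EF_Task 2=14, EF_Task 3=23) = 23; EF_Task 4 = 23+5 = 28
ES_Task 5 = 23; EF_Task 5 = 23+6 = 29
ES_Task 6 = 14; EF_Task 6 = 14+7 = 21
ES_Task 7 = max(EF_Task 1=5, EF_Task 6=21) = 21; EF_Task 7 = 21+9 = 30
ES_Task 8 = max(EF_Task 3=23, EF_Task 4=28, EF_Task 5=29, EF_Task 7=30) = 30; EF_Task 8 = 30+4 = 34
Expected project duration μ = 34 days. Critical path: Task 2 → Task 6 → Task 7 → Task 8.

Backward pass:
LF_Task 8 = 34; LS_Task 8 = 34−4 = 30
LF_Task 7 = LS_Task 8 = 30; LS_Task 7 = 30−9 = 21
LF_Task 6 = LS_Task 7 = 21; LS_Task 6 = 21−7 = 14
LF_Task 5 = LS_Task 8 = 30; LS_Task 5 = 30−6 = 24
LF_Task 4 = LS_Task 8 = 30; LS_Task 4 = 30−5 = 25
LF_Task 3 = min(LS_Task 4=25, LS_Task 5=24, LS_Task 8=30) = 24; LS_Task 3 = 24−9 = 15
LF_Task 2 = min(LS_Task 3=15, LS_Task 4=25, LS_Task 6=14) = 14; LS_Task 2 = 14−14 = 0
LF_Task 1 = min(LS_Task 3=15, LS_Task 7=21) = 15; LS_Task 1 = 15−5 = 10
Slack_Task 4 = LS_Task 4 − ES_Task 4 = 25 − 23 = 2

2 days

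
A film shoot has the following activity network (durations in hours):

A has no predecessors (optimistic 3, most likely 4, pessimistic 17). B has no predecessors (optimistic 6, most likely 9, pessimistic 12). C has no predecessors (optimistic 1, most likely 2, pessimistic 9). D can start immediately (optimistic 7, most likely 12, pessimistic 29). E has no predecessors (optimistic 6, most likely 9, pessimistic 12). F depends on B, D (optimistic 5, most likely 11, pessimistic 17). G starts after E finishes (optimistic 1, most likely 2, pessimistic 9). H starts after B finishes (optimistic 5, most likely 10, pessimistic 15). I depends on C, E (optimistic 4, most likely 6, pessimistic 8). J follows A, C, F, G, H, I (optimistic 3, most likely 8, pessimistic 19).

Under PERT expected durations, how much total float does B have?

te_A = (3 + 4·4 + 17)/6 = 36/6 = 6
te_B = (6 + 4·9 + 12)/6 = 54/6 = 9
te_C = (1 + 4·2 + 9)/6 = 18/6 = 3
te_D = (7 + 4·12 + 29)/6 = 84/6 = 14
te_E = (6 + 4·9 + 12)/6 = 54/6 = 9
te_F = (5 + 4·11 + 17)/6 = 66/6 = 11
te_G = (1 + 4·2 + 9)/6 = 18/6 = 3
te_H = (5 + 4·10 + 15)/6 = 60/6 = 10
te_I = (4 + 4·6 + 8)/6 = 36/6 = 6
te_J = (3 + 4·8 + 19)/6 = 54/6 = 9

Forward pass:
ES_A = 0; EF_A = 6
ES_B = 0; EF_B = 9
ES_C = 0; EF_C = 3
ES_D = 0; EF_D = 14
ES_E = 0; EF_E = 9
ES_F = max(EF_B=9, EF_D=14) = 14; EF_F = 14+11 = 25
ES_G = 9; EF_G = 9+3 = 12
ES_H = 9; EF_H = 9+10 = 19
ES_I = max(EF_C=3, EF_E=9) = 9; EF_I = 9+6 = 15
ES_J = max(EF_A=6, EF_C=3, EF_F=25, EF_G=12, EF_H=19, EF_I=15) = 25; EF_J = 25+9 = 34
Expected project duration μ = 34 hours. Critical path: D → F → J.

Backward pass:
LF_J = 34; LS_J = 34−9 = 25
LF_I = LS_J = 25; LS_I = 25−6 = 19
LF_H = LS_J = 25; LS_H = 25−10 = 15
LF_G = LS_J = 25; LS_G = 25−3 = 22
LF_F = LS_J = 25; LS_F = 25−11 = 14
LF_E = min(LS_G=22, LS_I=19) = 19; LS_E = 19−9 = 10
LF_D = LS_F = 14; LS_D = 14−14 = 0
LF_C = min(LS_I=19, LS_J=25) = 19; LS_C = 19−3 = 16
LF_B = min(LS_F=14, LS_H=15) = 14; LS_B = 14−9 = 5
LF_A = LS_J = 25; LS_A = 25−6 = 19
Slack_B = LS_B − ES_B = 5 − 0 = 5

5 hours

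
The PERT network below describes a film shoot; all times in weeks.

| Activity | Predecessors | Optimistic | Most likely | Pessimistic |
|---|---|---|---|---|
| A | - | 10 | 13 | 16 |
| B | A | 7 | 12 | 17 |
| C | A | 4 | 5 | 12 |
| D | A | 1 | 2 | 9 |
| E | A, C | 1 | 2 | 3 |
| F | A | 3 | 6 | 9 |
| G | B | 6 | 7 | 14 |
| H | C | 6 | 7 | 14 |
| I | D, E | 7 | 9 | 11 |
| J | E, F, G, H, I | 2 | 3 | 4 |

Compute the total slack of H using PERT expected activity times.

te_A = (10 + 4·13 + 16)/6 = 78/6 = 13
te_B = (7 + 4·12 + 17)/6 = 72/6 = 12
te_C = (4 + 4·5 + 12)/6 = 36/6 = 6
te_D = (1 + 4·2 + 9)/6 = 18/6 = 3
te_E = (1 + 4·2 + 3)/6 = 12/6 = 2
te_F = (3 + 4·6 + 9)/6 = 36/6 = 6
te_G = (6 + 4·7 + 14)/6 = 48/6 = 8
te_H = (6 + 4·7 + 14)/6 = 48/6 = 8
te_I = (7 + 4·9 + 11)/6 = 54/6 = 9
te_J = (2 + 4·3 + 4)/6 = 18/6 = 3

Forward pass:
ES_A = 0; EF_A = 13
ES_B = 13; EF_B = 13+12 = 25
ES_C = 13; EF_C = 13+6 = 19
ES_D = 13; EF_D = 13+3 = 16
ES_E = max(EF_A=13, EF_C=19) = 19; EF_E = 19+2 = 21
ES_F = 13; EF_F = 13+6 = 19
ES_G = 25; EF_G = 25+8 = 33
ES_H = 19; EF_H = 19+8 = 27
ES_I = max(EF_D=16, EF_E=21) = 21; EF_I = 21+9 = 30
ES_J = max(EF_E=21, EF_F=19, EF_G=33, EF_H=27, EF_I=30) = 33; EF_J = 33+3 = 36
Expected project duration μ = 36 weeks. Critical path: A → B → G → J.

Backward pass:
LF_J = 36; LS_J = 36−3 = 33
LF_I = LS_J = 33; LS_I = 33−9 = 24
LF_H = LS_J = 33; LS_H = 33−8 = 25
LF_G = LS_J = 33; LS_G = 33−8 = 25
LF_F = LS_J = 33; LS_F = 33−6 = 27
LF_E = min(LS_I=24, LS_J=33) = 24; LS_E = 24−2 = 22
LF_D = LS_I = 24; LS_D = 24−3 = 21
LF_C = min(LS_E=22, LS_H=25) = 22; LS_C = 22−6 = 16
LF_B = LS_G = 25; LS_B = 25−12 = 13
LF_A = min(LS_B=13, LS_C=16, LS_D=21, LS_E=22, LS_F=27) = 13; LS_A = 13−13 = 0
Slack_H = LS_H − ES_H = 25 − 19 = 6

6 weeks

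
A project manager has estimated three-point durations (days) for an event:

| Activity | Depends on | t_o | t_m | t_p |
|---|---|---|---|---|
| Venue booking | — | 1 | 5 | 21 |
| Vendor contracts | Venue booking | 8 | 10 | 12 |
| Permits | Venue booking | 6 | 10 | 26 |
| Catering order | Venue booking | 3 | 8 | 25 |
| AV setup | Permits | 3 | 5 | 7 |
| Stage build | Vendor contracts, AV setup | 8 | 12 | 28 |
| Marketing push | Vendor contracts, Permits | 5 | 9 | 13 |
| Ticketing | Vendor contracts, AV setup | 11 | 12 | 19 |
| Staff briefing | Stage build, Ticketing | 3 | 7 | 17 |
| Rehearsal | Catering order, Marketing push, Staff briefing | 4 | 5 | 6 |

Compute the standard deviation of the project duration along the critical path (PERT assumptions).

te_Venue booking = (1 + 4·5 + 21)/6 = 42/6 = 7; σ²_Venue booking = ((21−1)/6)² = 11.111
te_Vendor contracts = (8 + 4·10 + 12)/6 = 60/6 = 10; σ²_Vendor contracts = ((12−8)/6)² = 0.444
te_Permits = (6 + 4·10 + 26)/6 = 72/6 = 12; σ²_Permits = ((26−6)/6)² = 11.111
te_Catering order = (3 + 4·8 + 25)/6 = 60/6 = 10; σ²_Catering order = ((25−3)/6)² = 13.444
te_AV setup = (3 + 4·5 + 7)/6 = 30/6 = 5; σ²_AV setup = ((7−3)/6)² = 0.444
te_Stage build = (8 + 4·12 + 28)/6 = 84/6 = 14; σ²_Stage build = ((28−8)/6)² = 11.111
te_Marketing push = (5 + 4·9 + 13)/6 = 54/6 = 9; σ²_Marketing push = ((13−5)/6)² = 1.778
te_Ticketing = (11 + 4·12 + 19)/6 = 78/6 = 13; σ²_Ticketing = ((19−11)/6)² = 1.778
te_Staff briefing = (3 + 4·7 + 17)/6 = 48/6 = 8; σ²_Staff briefing = ((17−3)/6)² = 5.444
te_Rehearsal = (4 + 4·5 + 6)/6 = 30/6 = 5; σ²_Rehearsal = ((6−4)/6)² = 0.111

Forward pass:
ES_Venue booking = 0; EF_Venue booking = 7
ES_Vendor contracts = 7; EF_Vendor contracts = 7+10 = 17
ES_Permits = 7; EF_Permits = 7+12 = 19
ES_Catering order = 7; EF_Catering order = 7+10 = 17
ES_AV setup = 19; EF_AV setup = 19+5 = 24
ES_Stage build = max(EF_Vendor contracts=17, EF_AV setup=24) = 24; EF_Stage build = 24+14 = 38
ES_Marketing push = max(EF_Vendor contracts=17, EF_Permits=19) = 19; EF_Marketing push = 19+9 = 28
ES_Ticketing = max(EF_Vendor contracts=17, EF_AV setup=24) = 24; EF_Ticketing = 24+13 = 37
ES_Staff briefing = max(EF_Stage build=38, EF_Ticketing=37) = 38; EF_Staff briefing = 38+8 = 46
ES_Rehearsal = max(EF_Catering order=17, EF_Marketing push=28, EF_Staff briefing=46) = 46; EF_Rehearsal = 46+5 = 51
Expected project duration μ = 51 days. Critical path: Venue booking → Permits → AV setup → Stage build → Staff briefing → Rehearsal.

Variance along critical path = 11.111 + 11.111 + 0.444 + 11.111 + 5.444 + 0.111 = 39.333
σ = √39.333 = 6.272 days

6.27 days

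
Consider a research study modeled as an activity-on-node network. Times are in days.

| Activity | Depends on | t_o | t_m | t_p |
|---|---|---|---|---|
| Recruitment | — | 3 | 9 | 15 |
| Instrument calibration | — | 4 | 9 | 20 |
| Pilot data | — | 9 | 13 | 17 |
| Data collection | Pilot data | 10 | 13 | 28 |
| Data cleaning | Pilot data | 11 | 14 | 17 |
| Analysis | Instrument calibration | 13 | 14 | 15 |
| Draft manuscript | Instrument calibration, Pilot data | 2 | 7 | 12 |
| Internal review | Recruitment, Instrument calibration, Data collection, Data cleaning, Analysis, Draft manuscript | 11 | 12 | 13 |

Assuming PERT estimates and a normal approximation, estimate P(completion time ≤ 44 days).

0.887

te_Recruitment = (3 + 4·9 + 15)/6 = 54/6 = 9; σ²_Recruitment = ((15−3)/6)² = 4.000
te_Instrument calibration = (4 + 4·9 + 20)/6 = 60/6 = 10; σ²_Instrument calibration = ((20−4)/6)² = 7.111
te_Pilot data = (9 + 4·13 + 17)/6 = 78/6 = 13; σ²_Pilot data = ((17−9)/6)² = 1.778
te_Data collection = (10 + 4·13 + 28)/6 = 90/6 = 15; σ²_Data collection = ((28−10)/6)² = 9.000
te_Data cleaning = (11 + 4·14 + 17)/6 = 84/6 = 14; σ²_Data cleaning = ((17−11)/6)² = 1.000
te_Analysis = (13 + 4·14 + 15)/6 = 84/6 = 14; σ²_Analysis = ((15−13)/6)² = 0.111
te_Draft manuscript = (2 + 4·7 + 12)/6 = 42/6 = 7; σ²_Draft manuscript = ((12−2)/6)² = 2.778
te_Internal review = (11 + 4·12 + 13)/6 = 72/6 = 12; σ²_Internal review = ((13−11)/6)² = 0.111

Forward pass:
ES_Recruitment = 0; EF_Recruitment = 9
ES_Instrument calibration = 0; EF_Instrument calibration = 10
ES_Pilot data = 0; EF_Pilot data = 13
ES_Data collection = 13; EF_Data collection = 13+15 = 28
ES_Data cleaning = 13; EF_Data cleaning = 13+14 = 27
ES_Analysis = 10; EF_Analysis = 10+14 = 24
ES_Draft manuscript = max(EF_Instrument calibration=10, EF_Pilot data=13) = 13; EF_Draft manuscript = 13+7 = 20
ES_Internal review = max(EF_Recruitment=9, EF_Instrument calibration=10, EF_Data collection=28, EF_Data cleaning=27, EF_Analysis=24, EF_Draft manuscript=20) = 28; EF_Internal review = 28+12 = 40
Expected project duration μ = 40 days. Critical path: Pilot data → Data collection → Internal review.

Variance along critical path = 1.778 + 9.000 + 0.111 = 10.889; σ = √10.889 = 3.300 days.
Z = (44 − 40) / 3.300 = 1.212
P(T ≤ 44) = Φ(1.212) ≈ 0.887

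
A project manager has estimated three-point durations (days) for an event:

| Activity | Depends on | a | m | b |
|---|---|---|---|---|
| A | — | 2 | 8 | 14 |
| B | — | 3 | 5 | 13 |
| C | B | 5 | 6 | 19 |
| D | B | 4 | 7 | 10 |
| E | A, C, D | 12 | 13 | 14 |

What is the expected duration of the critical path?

te_A = (2 + 4·8 + 14)/6 = 48/6 = 8
te_B = (3 + 4·5 + 13)/6 = 36/6 = 6
te_C = (5 + 4·6 + 19)/6 = 48/6 = 8
te_D = (4 + 4·7 + 10)/6 = 42/6 = 7
te_E = (12 + 4·13 + 14)/6 = 78/6 = 13

Forward pass:
ES_A = 0; EF_A = 8
ES_B = 0; EF_B = 6
ES_C = 6; EF_C = 6+8 = 14
ES_D = 6; EF_D = 6+7 = 13
ES_E = max(EF_A=8, EF_C=14, EF_D=13) = 14; EF_E = 14+13 = 27
Expected project duration μ = 27 days. Critical path: B → C → E.

27 days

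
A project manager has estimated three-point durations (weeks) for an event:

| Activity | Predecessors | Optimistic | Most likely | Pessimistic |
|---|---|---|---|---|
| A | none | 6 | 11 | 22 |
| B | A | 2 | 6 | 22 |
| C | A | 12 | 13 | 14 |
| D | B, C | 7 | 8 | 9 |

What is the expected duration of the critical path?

te_A = (6 + 4·11 + 22)/6 = 72/6 = 12
te_B = (2 + 4·6 + 22)/6 = 48/6 = 8
te_C = (12 + 4·13 + 14)/6 = 78/6 = 13
te_D = (7 + 4·8 + 9)/6 = 48/6 = 8

Forward pass:
ES_A = 0; EF_A = 12
ES_B = 12; EF_B = 12+8 = 20
ES_C = 12; EF_C = 12+13 = 25
ES_D = max(EF_B=20, EF_C=25) = 25; EF_D = 25+8 = 33
Expected project duration μ = 33 weeks. Critical path: A → C → D.

33 weeks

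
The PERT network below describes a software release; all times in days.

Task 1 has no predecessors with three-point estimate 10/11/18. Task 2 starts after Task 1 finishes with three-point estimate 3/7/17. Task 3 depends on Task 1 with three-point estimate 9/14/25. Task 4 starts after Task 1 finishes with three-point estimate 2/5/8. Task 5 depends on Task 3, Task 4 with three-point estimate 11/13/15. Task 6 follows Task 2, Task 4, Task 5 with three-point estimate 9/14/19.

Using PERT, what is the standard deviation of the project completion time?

3.48 days

te_Task 1 = (10 + 4·11 + 18)/6 = 72/6 = 12; σ²_Task 1 = ((18−10)/6)² = 1.778
te_Task 2 = (3 + 4·7 + 17)/6 = 48/6 = 8; σ²_Task 2 = ((17−3)/6)² = 5.444
te_Task 3 = (9 + 4·14 + 25)/6 = 90/6 = 15; σ²_Task 3 = ((25−9)/6)² = 7.111
te_Task 4 = (2 + 4·5 + 8)/6 = 30/6 = 5; σ²_Task 4 = ((8−2)/6)² = 1.000
te_Task 5 = (11 + 4·13 + 15)/6 = 78/6 = 13; σ²_Task 5 = ((15−11)/6)² = 0.444
te_Task 6 = (9 + 4·14 + 19)/6 = 84/6 = 14; σ²_Task 6 = ((19−9)/6)² = 2.778

Forward pass:
ES_Task 1 = 0; EF_Task 1 = 12
ES_Task 2 = 12; EF_Task 2 = 12+8 = 20
ES_Task 3 = 12; EF_Task 3 = 12+15 = 27
ES_Task 4 = 12; EF_Task 4 = 12+5 = 17
ES_Task 5 = max(EF_Task 3=27, EF_Task 4=17) = 27; EF_Task 5 = 27+13 = 40
ES_Task 6 = max(EF_Task 2=20, EF_Task 4=17, EF_Task 5=40) = 40; EF_Task 6 = 40+14 = 54
Expected project duration μ = 54 days. Critical path: Task 1 → Task 3 → Task 5 → Task 6.

Variance along critical path = 1.778 + 7.111 + 0.444 + 2.778 = 12.111
σ = √12.111 = 3.480 days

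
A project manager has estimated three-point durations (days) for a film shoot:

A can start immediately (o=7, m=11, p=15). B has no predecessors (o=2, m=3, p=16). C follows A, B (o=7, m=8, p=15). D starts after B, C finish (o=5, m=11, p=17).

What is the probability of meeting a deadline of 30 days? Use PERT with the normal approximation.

0.358

te_A = (7 + 4·11 + 15)/6 = 66/6 = 11; σ²_A = ((15−7)/6)² = 1.778
te_B = (2 + 4·3 + 16)/6 = 30/6 = 5; σ²_B = ((16−2)/6)² = 5.444
te_C = (7 + 4·8 + 15)/6 = 54/6 = 9; σ²_C = ((15−7)/6)² = 1.778
te_D = (5 + 4·11 + 17)/6 = 66/6 = 11; σ²_D = ((17−5)/6)² = 4.000

Forward pass:
ES_A = 0; EF_A = 11
ES_B = 0; EF_B = 5
ES_C = max(EF_A=11, EF_B=5) = 11; EF_C = 11+9 = 20
ES_D = max(EF_B=5, EF_C=20) = 20; EF_D = 20+11 = 31
Expected project duration μ = 31 days. Critical path: A → C → D.

Variance along critical path = 1.778 + 1.778 + 4.000 = 7.556; σ = √7.556 = 2.749 days.
Z = (30 − 31) / 2.749 = -0.364
P(T ≤ 30) = Φ(-0.364) ≈ 0.358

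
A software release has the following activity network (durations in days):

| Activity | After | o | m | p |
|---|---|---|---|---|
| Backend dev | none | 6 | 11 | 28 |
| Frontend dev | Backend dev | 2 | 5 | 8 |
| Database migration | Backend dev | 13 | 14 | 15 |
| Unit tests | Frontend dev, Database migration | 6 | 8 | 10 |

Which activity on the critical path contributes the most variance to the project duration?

Backend dev

te_Backend dev = (6 + 4·11 + 28)/6 = 78/6 = 13; σ²_Backend dev = ((28−6)/6)² = 13.444
te_Frontend dev = (2 + 4·5 + 8)/6 = 30/6 = 5; σ²_Frontend dev = ((8−2)/6)² = 1.000
te_Database migration = (13 + 4·14 + 15)/6 = 84/6 = 14; σ²_Database migration = ((15−13)/6)² = 0.111
te_Unit tests = (6 + 4·8 + 10)/6 = 48/6 = 8; σ²_Unit tests = ((10−6)/6)² = 0.444

Forward pass:
ES_Backend dev = 0; EF_Backend dev = 13
ES_Frontend dev = 13; EF_Frontend dev = 13+5 = 18
ES_Database migration = 13; EF_Database migration = 13+14 = 27
ES_Unit tests = max(EF_Frontend dev=18, EF_Database migration=27) = 27; EF_Unit tests = 27+8 = 35
Expected project duration μ = 35 days. Critical path: Backend dev → Database migration → Unit tests.

Variances on critical path: σ²_Backend dev=13.444, σ²_Database migration=0.111, σ²_Unit tests=0.444.
Largest is σ²_Backend dev = 13.444.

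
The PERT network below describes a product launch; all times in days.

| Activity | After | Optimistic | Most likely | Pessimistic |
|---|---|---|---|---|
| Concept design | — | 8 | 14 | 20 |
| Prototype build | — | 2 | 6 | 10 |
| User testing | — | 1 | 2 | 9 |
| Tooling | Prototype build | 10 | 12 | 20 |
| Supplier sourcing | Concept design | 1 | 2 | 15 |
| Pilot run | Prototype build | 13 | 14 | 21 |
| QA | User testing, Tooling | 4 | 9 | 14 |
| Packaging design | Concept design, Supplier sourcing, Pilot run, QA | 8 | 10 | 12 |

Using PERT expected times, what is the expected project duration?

38 days

te_Concept design = (8 + 4·14 + 20)/6 = 84/6 = 14
te_Prototype build = (2 + 4·6 + 10)/6 = 36/6 = 6
te_User testing = (1 + 4·2 + 9)/6 = 18/6 = 3
te_Tooling = (10 + 4·12 + 20)/6 = 78/6 = 13
te_Supplier sourcing = (1 + 4·2 + 15)/6 = 24/6 = 4
te_Pilot run = (13 + 4·14 + 21)/6 = 90/6 = 15
te_QA = (4 + 4·9 + 14)/6 = 54/6 = 9
te_Packaging design = (8 + 4·10 + 12)/6 = 60/6 = 10

Forward pass:
ES_Concept design = 0; EF_Concept design = 14
ES_Prototype build = 0; EF_Prototype build = 6
ES_User testing = 0; EF_User testing = 3
ES_Tooling = 6; EF_Tooling = 6+13 = 19
ES_Supplier sourcing = 14; EF_Supplier sourcing = 14+4 = 18
ES_Pilot run = 6; EF_Pilot run = 6+15 = 21
ES_QA = max(EF_User testing=3, EF_Tooling=19) = 19; EF_QA = 19+9 = 28
ES_Packaging design = max(EF_Concept design=14, EF_Supplier sourcing=18, EF_Pilot run=21, EF_QA=28) = 28; EF_Packaging design = 28+10 = 38
Expected project duration μ = 38 days. Critical path: Prototype build → Tooling → QA → Packaging design.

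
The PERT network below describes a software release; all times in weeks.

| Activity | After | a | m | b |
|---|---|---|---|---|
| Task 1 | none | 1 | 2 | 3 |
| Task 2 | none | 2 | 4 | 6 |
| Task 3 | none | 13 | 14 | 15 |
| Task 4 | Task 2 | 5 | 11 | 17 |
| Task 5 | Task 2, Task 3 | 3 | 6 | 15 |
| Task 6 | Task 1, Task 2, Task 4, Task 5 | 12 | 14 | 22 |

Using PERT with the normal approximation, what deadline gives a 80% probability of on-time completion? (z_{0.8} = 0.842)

te_Task 1 = (1 + 4·2 + 3)/6 = 12/6 = 2; σ²_Task 1 = ((3−1)/6)² = 0.111
te_Task 2 = (2 + 4·4 + 6)/6 = 24/6 = 4; σ²_Task 2 = ((6−2)/6)² = 0.444
te_Task 3 = (13 + 4·14 + 15)/6 = 84/6 = 14; σ²_Task 3 = ((15−13)/6)² = 0.111
te_Task 4 = (5 + 4·11 + 17)/6 = 66/6 = 11; σ²_Task 4 = ((17−5)/6)² = 4.000
te_Task 5 = (3 + 4·6 + 15)/6 = 42/6 = 7; σ²_Task 5 = ((15−3)/6)² = 4.000
te_Task 6 = (12 + 4·14 + 22)/6 = 90/6 = 15; σ²_Task 6 = ((22−12)/6)² = 2.778

Forward pass:
ES_Task 1 = 0; EF_Task 1 = 2
ES_Task 2 = 0; EF_Task 2 = 4
ES_Task 3 = 0; EF_Task 3 = 14
ES_Task 4 = 4; EF_Task 4 = 4+11 = 15
ES_Task 5 = max(EF_Task 2=4, EF_Task 3=14) = 14; EF_Task 5 = 14+7 = 21
ES_Task 6 = max(EF_Task 1=2, EF_Task 2=4, EF_Task 4=15, EF_Task 5=21) = 21; EF_Task 6 = 21+15 = 36
Expected project duration μ = 36 weeks. Critical path: Task 3 → Task 5 → Task 6.

Variance along critical path = 0.111 + 4.000 + 2.778 = 6.889; σ = 2.625 weeks.
D = μ + z·σ = 36 + 0.842·2.625 = 38.2 weeks

38.2 weeks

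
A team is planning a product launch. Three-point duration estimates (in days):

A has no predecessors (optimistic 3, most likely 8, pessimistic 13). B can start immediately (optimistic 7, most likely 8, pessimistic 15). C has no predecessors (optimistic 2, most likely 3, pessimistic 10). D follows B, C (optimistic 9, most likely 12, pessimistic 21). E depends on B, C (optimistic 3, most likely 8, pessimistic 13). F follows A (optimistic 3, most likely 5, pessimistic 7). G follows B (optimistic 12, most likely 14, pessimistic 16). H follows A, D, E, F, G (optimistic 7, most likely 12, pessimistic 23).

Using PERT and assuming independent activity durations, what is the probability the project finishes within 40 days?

te_A = (3 + 4·8 + 13)/6 = 48/6 = 8; σ²_A = ((13−3)/6)² = 2.778
te_B = (7 + 4·8 + 15)/6 = 54/6 = 9; σ²_B = ((15−7)/6)² = 1.778
te_C = (2 + 4·3 + 10)/6 = 24/6 = 4; σ²_C = ((10−2)/6)² = 1.778
te_D = (9 + 4·12 + 21)/6 = 78/6 = 13; σ²_D = ((21−9)/6)² = 4.000
te_E = (3 + 4·8 + 13)/6 = 48/6 = 8; σ²_E = ((13−3)/6)² = 2.778
te_F = (3 + 4·5 + 7)/6 = 30/6 = 5; σ²_F = ((7−3)/6)² = 0.444
te_G = (12 + 4·14 + 16)/6 = 84/6 = 14; σ²_G = ((16−12)/6)² = 0.444
te_H = (7 + 4·12 + 23)/6 = 78/6 = 13; σ²_H = ((23−7)/6)² = 7.111

Forward pass:
ES_A = 0; EF_A = 8
ES_B = 0; EF_B = 9
ES_C = 0; EF_C = 4
ES_D = max(EF_B=9, EF_C=4) = 9; EF_D = 9+13 = 22
ES_E = max(EF_B=9, EF_C=4) = 9; EF_E = 9+8 = 17
ES_F = 8; EF_F = 8+5 = 13
ES_G = 9; EF_G = 9+14 = 23
ES_H = max(EF_A=8, EF_D=22, EF_E=17, EF_F=13, EF_G=23) = 23; EF_H = 23+13 = 36
Expected project duration μ = 36 days. Critical path: B → G → H.

Variance along critical path = 1.778 + 0.444 + 7.111 = 9.333; σ = √9.333 = 3.055 days.
Z = (40 − 36) / 3.055 = 1.309
P(T ≤ 40) = Φ(1.309) ≈ 0.905

0.905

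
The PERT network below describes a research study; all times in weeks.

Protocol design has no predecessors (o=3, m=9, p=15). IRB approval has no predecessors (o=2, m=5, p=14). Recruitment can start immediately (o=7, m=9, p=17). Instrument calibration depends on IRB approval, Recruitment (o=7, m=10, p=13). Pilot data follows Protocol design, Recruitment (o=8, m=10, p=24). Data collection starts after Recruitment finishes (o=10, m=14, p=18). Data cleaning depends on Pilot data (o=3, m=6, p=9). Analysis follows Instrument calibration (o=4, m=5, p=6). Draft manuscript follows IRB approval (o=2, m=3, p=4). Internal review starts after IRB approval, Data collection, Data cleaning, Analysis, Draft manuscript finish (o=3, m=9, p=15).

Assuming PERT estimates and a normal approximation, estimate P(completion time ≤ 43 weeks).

te_Protocol design = (3 + 4·9 + 15)/6 = 54/6 = 9; σ²_Protocol design = ((15−3)/6)² = 4.000
te_IRB approval = (2 + 4·5 + 14)/6 = 36/6 = 6; σ²_IRB approval = ((14−2)/6)² = 4.000
te_Recruitment = (7 + 4·9 + 17)/6 = 60/6 = 10; σ²_Recruitment = ((17−7)/6)² = 2.778
te_Instrument calibration = (7 + 4·10 + 13)/6 = 60/6 = 10; σ²_Instrument calibration = ((13−7)/6)² = 1.000
te_Pilot data = (8 + 4·10 + 24)/6 = 72/6 = 12; σ²_Pilot data = ((24−8)/6)² = 7.111
te_Data collection = (10 + 4·14 + 18)/6 = 84/6 = 14; σ²_Data collection = ((18−10)/6)² = 1.778
te_Data cleaning = (3 + 4·6 + 9)/6 = 36/6 = 6; σ²_Data cleaning = ((9−3)/6)² = 1.000
te_Analysis = (4 + 4·5 + 6)/6 = 30/6 = 5; σ²_Analysis = ((6−4)/6)² = 0.111
te_Draft manuscript = (2 + 4·3 + 4)/6 = 18/6 = 3; σ²_Draft manuscript = ((4−2)/6)² = 0.111
te_Internal review = (3 + 4·9 + 15)/6 = 54/6 = 9; σ²_Internal review = ((15−3)/6)² = 4.000

Forward pass:
ES_Protocol design = 0; EF_Protocol design = 9
ES_IRB approval = 0; EF_IRB approval = 6
ES_Recruitment = 0; EF_Recruitment = 10
ES_Instrument calibration = max(EF_IRB approval=6, EF_Recruitment=10) = 10; EF_Instrument calibration = 10+10 = 20
ES_Pilot data = max(EF_Protocol design=9, EF_Recruitment=10) = 10; EF_Pilot data = 10+12 = 22
ES_Data collection = 10; EF_Data collection = 10+14 = 24
ES_Data cleaning = 22; EF_Data cleaning = 22+6 = 28
ES_Analysis = 20; EF_Analysis = 20+5 = 25
ES_Draft manuscript = 6; EF_Draft manuscript = 6+3 = 9
ES_Internal review = max(EF_IRB approval=6, EF_Data collection=24, EF_Data cleaning=28, EF_Analysis=25, EF_Draft manuscript=9) = 28; EF_Internal review = 28+9 = 37
Expected project duration μ = 37 weeks. Critical path: Recruitment → Pilot data → Data cleaning → Internal review.

Variance along critical path = 2.778 + 7.111 + 1.000 + 4.000 = 14.889; σ = √14.889 = 3.859 weeks.
Z = (43 − 37) / 3.859 = 1.555
P(T ≤ 43) = Φ(1.555) ≈ 0.940

0.940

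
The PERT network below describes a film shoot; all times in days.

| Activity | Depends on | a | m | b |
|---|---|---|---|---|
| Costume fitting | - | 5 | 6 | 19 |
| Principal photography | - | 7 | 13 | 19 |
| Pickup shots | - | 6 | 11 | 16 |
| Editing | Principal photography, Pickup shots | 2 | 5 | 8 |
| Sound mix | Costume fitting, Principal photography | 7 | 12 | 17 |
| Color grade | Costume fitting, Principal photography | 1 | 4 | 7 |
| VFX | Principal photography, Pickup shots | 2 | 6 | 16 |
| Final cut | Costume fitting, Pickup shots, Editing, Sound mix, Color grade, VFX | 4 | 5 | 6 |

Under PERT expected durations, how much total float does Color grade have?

8 days

te_Costume fitting = (5 + 4·6 + 19)/6 = 48/6 = 8
te_Principal photography = (7 + 4·13 + 19)/6 = 78/6 = 13
te_Pickup shots = (6 + 4·11 + 16)/6 = 66/6 = 11
te_Editing = (2 + 4·5 + 8)/6 = 30/6 = 5
te_Sound mix = (7 + 4·12 + 17)/6 = 72/6 = 12
te_Color grade = (1 + 4·4 + 7)/6 = 24/6 = 4
te_VFX = (2 + 4·6 + 16)/6 = 42/6 = 7
te_Final cut = (4 + 4·5 + 6)/6 = 30/6 = 5

Forward pass:
ES_Costume fitting = 0; EF_Costume fitting = 8
ES_Principal photography = 0; EF_Principal photography = 13
ES_Pickup shots = 0; EF_Pickup shots = 11
ES_Editing = max(EF_Principal photography=13, EF_Pickup shots=11) = 13; EF_Editing = 13+5 = 18
ES_Sound mix = max(EF_Costume fitting=8, EF_Principal photography=13) = 13; EF_Sound mix = 13+12 = 25
ES_Color grade = max(EF_Costume fitting=8, EF_Principal photography=13) = 13; EF_Color grade = 13+4 = 17
ES_VFX = max(EF_Principal photography=13, EF_Pickup shots=11) = 13; EF_VFX = 13+7 = 20
ES_Final cut = max(EF_Costume fitting=8, EF_Pickup shots=11, EF_Editing=18, EF_Sound mix=25, EF_Color grade=17, EF_VFX=20) = 25; EF_Final cut = 25+5 = 30
Expected project duration μ = 30 days. Critical path: Principal photography → Sound mix → Final cut.

Backward pass:
LF_Final cut = 30; LS_Final cut = 30−5 = 25
LF_VFX = LS_Final cut = 25; LS_VFX = 25−7 = 18
LF_Color grade = LS_Final cut = 25; LS_Color grade = 25−4 = 21
LF_Sound mix = LS_Final cut = 25; LS_Sound mix = 25−12 = 13
LF_Editing = LS_Final cut = 25; LS_Editing = 25−5 = 20
LF_Pickup shots = min(LS_Editing=20, LS_VFX=18, LS_Final cut=25) = 18; LS_Pickup shots = 18−11 = 7
LF_Principal photography = min(LS_Editing=20, LS_Sound mix=13, LS_Color grade=21, LS_VFX=18) = 13; LS_Principal photography = 13−13 = 0
LF_Costume fitting = min(LS_Sound mix=13, LS_Color grade=21, LS_Final cut=25) = 13; LS_Costume fitting = 13−8 = 5
Slack_Color grade = LS_Color grade − ES_Color grade = 21 − 13 = 8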